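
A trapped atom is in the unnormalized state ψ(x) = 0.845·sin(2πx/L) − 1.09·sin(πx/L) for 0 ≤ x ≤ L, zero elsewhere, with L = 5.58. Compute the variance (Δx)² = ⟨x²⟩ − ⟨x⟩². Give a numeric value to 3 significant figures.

0.514

Compute ⟨x⟩ and ⟨x²⟩ separately, then (Δx)² = ⟨x²⟩ − ⟨x⟩².
On 0 ≤ x ≤ L (j ≠ l): ∫sin²(jπx/L) dx = L/2, ∫sin(jπx/L)·sin(lπx/L) dx = 0; diagonal moments ∫x·sin²(jπx/L) dx = L²/4, ∫x²·sin²(jπx/L) dx = L³·(1/6 − 1/(4j²π²)); cross terms ∫x·sin(jπx/L)·sin(lπx/L) dx = 0 for j + l even and −4jlL²/(π²(j² − l²)²) for j + l odd, ∫x²·sin(jπx/L)·sin(lπx/L) dx = (−1)^(j+l)·4jlL³/(π²(j² − l²)²); higher powers the same way via product-to-sum and parts.
Normalization: ∫|ψ|² dx = 5.3069.
⟨x⟩ = 3.7634 and ⟨x²⟩ = 14.677.
(Δx)² = 14.677 − (3.7634)² = 0.51392.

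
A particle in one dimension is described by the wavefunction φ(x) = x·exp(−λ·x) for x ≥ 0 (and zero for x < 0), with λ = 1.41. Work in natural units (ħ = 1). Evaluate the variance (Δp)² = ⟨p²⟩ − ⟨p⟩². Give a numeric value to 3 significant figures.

Compute ⟨p⟩ and ⟨p²⟩ separately; (Δp)² = ⟨p²⟩ − ⟨p⟩².
Differentiate x·exp(−λ·x) with the product rule; every integrand then reduces to terms xʲ·e^(−2λx) on [0, ∞), with ∫₀^∞ xʲ·e^(−2λx) dx = j!/(2λ)^(j+1).
Normalization: ∫|φ|² dx = 0.089183.
⟨p⟩ = 0.0000 and ⟨p²⟩ = 1.9881.
(Δp)² = 1.9881 − (0.0000)² = 1.9881.

1.99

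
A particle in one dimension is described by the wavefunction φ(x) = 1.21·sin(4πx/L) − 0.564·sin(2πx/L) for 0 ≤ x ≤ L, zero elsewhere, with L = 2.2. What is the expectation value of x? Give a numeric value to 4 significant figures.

1.100

⟨x⟩ = ∫ x·|φ|² dx / ∫|φ|² dx (integrals over the domain).
On 0 ≤ x ≤ L (j ≠ l): ∫sin²(jπx/L) dx = L/2, ∫sin(jπx/L)·sin(lπx/L) dx = 0; diagonal moments ∫x·sin²(jπx/L) dx = L²/4, ∫x²·sin²(jπx/L) dx = L³·(1/6 − 1/(4j²π²)); cross terms ∫x·sin(jπx/L)·sin(lπx/L) dx = 0 for j + l even and −4jlL²/(π²(j² − l²)²) for j + l odd, ∫x²·sin(jπx/L)·sin(lπx/L) dx = (−1)^(j+l)·4jlL³/(π²(j² − l²)²); higher powers the same way via product-to-sum and parts.
State is unnormalized: ∫|φ|² dx = 1.9604, and ∫φ*·x·φ dx = 2.1565, so ⟨x⟩ = 2.1565 / 1.9604.
⟨x⟩ = 1.1000.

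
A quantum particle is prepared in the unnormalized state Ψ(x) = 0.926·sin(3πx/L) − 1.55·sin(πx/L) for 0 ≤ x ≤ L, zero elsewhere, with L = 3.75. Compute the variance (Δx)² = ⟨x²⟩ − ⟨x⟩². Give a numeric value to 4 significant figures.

Compute ⟨x⟩ and ⟨x²⟩ separately, then (Δx)² = ⟨x²⟩ − ⟨x⟩².
On 0 ≤ x ≤ L (j ≠ l): ∫sin²(jπx/L) dx = L/2, ∫sin(jπx/L)·sin(lπx/L) dx = 0; diagonal moments ∫x·sin²(jπx/L) dx = L²/4, ∫x²·sin²(jπx/L) dx = L³·(1/6 − 1/(4j²π²)); cross terms ∫x·sin(jπx/L)·sin(lπx/L) dx = 0 for j + l even and −4jlL²/(π²(j² − l²)²) for j + l odd, ∫x²·sin(jπx/L)·sin(lπx/L) dx = (−1)^(j+l)·4jlL³/(π²(j² − l²)²); higher powers the same way via product-to-sum and parts.
Normalization: ∫|Ψ|² dx = 6.1125.
⟨x⟩ = 1.8750 and ⟨x²⟩ = 3.6712.
(Δx)² = 3.6712 − (1.8750)² = 0.15553.

0.1555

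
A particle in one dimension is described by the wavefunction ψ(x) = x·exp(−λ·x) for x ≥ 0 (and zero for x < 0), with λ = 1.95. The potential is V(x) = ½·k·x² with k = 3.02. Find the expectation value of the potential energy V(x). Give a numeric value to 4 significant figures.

⟨V⟩ = ∫ V(x)·|ψ|² dx / ∫|ψ|² dx.
Every integrand reduces to terms xʲ·e^(−2λx) on [0, ∞); use ∫₀^∞ xʲ·e^(−2λx) dx = j!/(2λ)^(j+1).
State is unnormalized: ∫|ψ|² dx = 0.033716, and ∫ψ*·V(x)·ψ dx = 0.040167, so ⟨V⟩ = 0.040167 / 0.033716.
⟨V⟩ = 1.1913.

1.191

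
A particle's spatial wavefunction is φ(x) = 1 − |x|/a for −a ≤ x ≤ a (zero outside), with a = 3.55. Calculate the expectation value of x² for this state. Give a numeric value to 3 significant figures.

⟨x²⟩ = ∫ x²·|φ|² dx / ∫|φ|² dx (integrals over the domain).
φ is even, so ∫ over [−a, a] = 2∫₀ᵃ with φ = 1 − x/a there: ∫₀ᵃ (1 − x/a)² dx = a/3, ∫₀ᵃ x²(1 − x/a)² dx = a³/30, ∫₀ᵃ x⁴(1 − x/a)² dx = a⁵/105.
State is unnormalized: ∫|φ|² dx = 2.3667, and ∫φ*·x²·φ dx = 2.9826, so ⟨x²⟩ = 2.9826 / 2.3667.
⟨x²⟩ = 1.2603.

1.26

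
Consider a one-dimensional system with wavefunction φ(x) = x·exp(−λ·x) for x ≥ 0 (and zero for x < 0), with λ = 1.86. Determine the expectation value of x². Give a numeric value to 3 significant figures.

⟨x²⟩ = ∫ x²·|φ|² dx / ∫|φ|² dx (integrals over the domain).
Every integrand reduces to terms xʲ·e^(−2λx) on [0, ∞); use ∫₀^∞ xʲ·e^(−2λx) dx = j!/(2λ)^(j+1).
State is unnormalized: ∫|φ|² dx = 0.038851, and ∫φ*·x²·φ dx = 0.033690, so ⟨x²⟩ = 0.033690 / 0.038851.
⟨x²⟩ = 0.86715.

0.867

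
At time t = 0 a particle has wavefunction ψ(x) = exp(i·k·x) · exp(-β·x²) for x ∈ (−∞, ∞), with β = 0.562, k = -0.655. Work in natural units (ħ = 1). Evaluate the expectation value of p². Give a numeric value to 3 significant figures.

0.991

p² ψ = −ħ² d²ψ/dx²; ⟨p²⟩ = −ħ² ∫ ψ*·ψ'' dx / ∫|ψ|² dx.
Gaussian moments: ∫x^(2j)·e^(−2βx²) dx = (2j−1)!!/(4β)^j · √(π/(2β)), odd powers integrate to 0; here √(π/(2β)) = 1.6718. Derivatives: ψ′ = (ik − 2βx)·ψ, ψ″ = ((ik − 2βx)² − 2β)·ψ; the odd-in-x pieces drop out.
State is unnormalized: ∫|ψ|² dx = 1.6718, and ∫ψ*·(−ħ² ψ'') dx = 1.6568, so ⟨p²⟩ = 1.6568 / 1.6718.
⟨p²⟩ = 0.99103.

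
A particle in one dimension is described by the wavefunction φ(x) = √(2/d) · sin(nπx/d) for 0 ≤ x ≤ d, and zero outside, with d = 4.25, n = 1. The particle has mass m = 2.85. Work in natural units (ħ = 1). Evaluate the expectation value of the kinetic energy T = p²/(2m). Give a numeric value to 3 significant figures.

T = −(ħ²/2m) d²/dx², so ⟨T⟩ = −(ħ²/2m) ∫ φ*·φ'' dx; with m = 2.85.
d/dx sin(nπx/d) = (nπ/d)·cos(nπx/d) and d²/dx² sin(nπx/d) = −(nπ/d)²·sin(nπx/d); on 0 ≤ x ≤ d, ∫sin²(nπx/d) dx = d/2 and ∫sin(nπx/d)·cos(nπx/d) dx = 0.
⟨T⟩ = 0.095862.

0.0959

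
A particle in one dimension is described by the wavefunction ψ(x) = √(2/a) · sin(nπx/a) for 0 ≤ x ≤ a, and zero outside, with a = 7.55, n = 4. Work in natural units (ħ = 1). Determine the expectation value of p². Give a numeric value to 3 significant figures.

2.77

p² ψ = −ħ² d²ψ/dx²; ⟨p²⟩ = −ħ² ∫ ψ*·ψ'' dx.
d/dx sin(nπx/a) = (nπ/a)·cos(nπx/a) and d²/dx² sin(nπx/a) = −(nπ/a)²·sin(nπx/a); on 0 ≤ x ≤ a, ∫sin²(nπx/a) dx = a/2 and ∫sin(nπx/a)·cos(nπx/a) dx = 0.
⟨p²⟩ = 2.7703.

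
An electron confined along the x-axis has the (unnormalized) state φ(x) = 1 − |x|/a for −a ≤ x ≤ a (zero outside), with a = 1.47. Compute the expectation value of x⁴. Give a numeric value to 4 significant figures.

⟨x⁴⟩ = ∫ x⁴·|φ|² dx / ∫|φ|² dx (integrals over the domain).
φ is even, so ∫ over [−a, a] = 2∫₀ᵃ with φ = 1 − x/a there: ∫₀ᵃ (1 − x/a)² dx = a/3, ∫₀ᵃ x²(1 − x/a)² dx = a³/30, ∫₀ᵃ x⁴(1 − x/a)² dx = a⁵/105.
State is unnormalized: ∫|φ|² dx = 0.98000, and ∫φ*·x⁴·φ dx = 0.13075, so ⟨x⁴⟩ = 0.13075 / 0.98000.
⟨x⁴⟩ = 0.13341.

0.1334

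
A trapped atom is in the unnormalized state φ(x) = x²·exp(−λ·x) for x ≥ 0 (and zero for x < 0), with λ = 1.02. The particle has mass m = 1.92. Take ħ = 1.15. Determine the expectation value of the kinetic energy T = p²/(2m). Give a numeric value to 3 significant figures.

0.119

T = −(ħ²/2m) d²/dx², so ⟨T⟩ = −(ħ²/2m) ∫ φ*·φ'' dx / ∫|φ|² dx; with m = 1.92.
Differentiate x²·exp(−λ·x) with the product rule; every integrand then reduces to terms xʲ·e^(−2λx) on [0, ∞), with ∫₀^∞ xʲ·e^(−2λx) dx = j!/(2λ)^(j+1).
State is unnormalized: ∫|φ|² dx = 0.67930, and ∫φ*·(−ħ²/2m · φ'') dx = 0.081134, so ⟨T⟩ = 0.081134 / 0.67930.
⟨T⟩ = 0.11944.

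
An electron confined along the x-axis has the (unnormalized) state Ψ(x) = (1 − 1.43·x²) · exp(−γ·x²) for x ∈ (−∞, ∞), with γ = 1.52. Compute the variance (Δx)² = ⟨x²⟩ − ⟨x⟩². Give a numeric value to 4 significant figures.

Compute ⟨x⟩ and ⟨x²⟩ separately, then (Δx)² = ⟨x²⟩ − ⟨x⟩².
Expand each integrand as polynomial × e^(−2γx²) and use ∫x^(2j)·e^(−2γx²) dx = (2j−1)!!/(4γ)^j · √(π/(2γ)), odd powers → 0; here √(π/(2γ)) = 1.0166.
Normalization: ∫|Ψ|² dx = 0.70709.
⟨x⟩ = 0.0000 and ⟨x²⟩ = 0.098979.
(Δx)² = 0.098979 − (0.0000)² = 0.098979.

0.09898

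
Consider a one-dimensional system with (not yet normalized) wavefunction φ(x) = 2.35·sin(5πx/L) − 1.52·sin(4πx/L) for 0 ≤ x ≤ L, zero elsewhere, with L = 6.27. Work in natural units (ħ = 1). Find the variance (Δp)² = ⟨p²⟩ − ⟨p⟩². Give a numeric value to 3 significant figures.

Compute ⟨p⟩ and ⟨p²⟩ separately; (Δp)² = ⟨p²⟩ − ⟨p⟩².
d²/dx² sin(jπx/L) = −(jπ/L)²·sin(jπx/L); on 0 ≤ x ≤ L, ∫sin²(jπx/L) dx = L/2 and ∫sin(jπx/L)·sin(lπx/L) dx = 0 for j ≠ l, so only diagonal terms survive in ∫|φ|² and ∫φ·φ″; ∫φ·φ′ dx = [φ²/2] between the walls = 0.
Normalization: ∫|φ|² dx = 24.556.
⟨p⟩ = 0.0000 and ⟨p²⟩ = 5.6099.
(Δp)² = 5.6099 − (0.0000)² = 5.6099.

5.61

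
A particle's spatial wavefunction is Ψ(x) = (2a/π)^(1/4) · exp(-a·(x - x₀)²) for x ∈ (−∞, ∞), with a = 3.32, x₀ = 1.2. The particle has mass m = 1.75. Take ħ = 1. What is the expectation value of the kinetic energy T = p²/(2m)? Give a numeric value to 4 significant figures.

T = −(ħ²/2m) d²/dx², so ⟨T⟩ = −(ħ²/2m) ∫ Ψ*·Ψ'' dx; with m = 1.75.
Gaussian moments (u = x − x₀): ∫u^(2j)·e^(−2au²) du = (2j−1)!!/(4a)^j · √(π/(2a)), odd powers integrate to 0; here √(π/(2a)) = 0.68785. Derivatives: d/dx e^(−au²) = −2au·e^(−au²), d²/dx² e^(−au²) = (4a²u² − 2a)·e^(−au²).
⟨T⟩ = 0.94857.

0.9486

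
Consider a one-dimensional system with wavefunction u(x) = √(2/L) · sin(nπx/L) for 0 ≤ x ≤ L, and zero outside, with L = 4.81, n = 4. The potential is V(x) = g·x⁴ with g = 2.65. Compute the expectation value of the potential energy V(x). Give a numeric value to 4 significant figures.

⟨V⟩ = ∫ V(x)·|u|² dx.
With sin²θ = (1 − cos2θ)/2 on 0 ≤ x ≤ L: ∫sin²(nπx/L) dx = L/2, ∫x·sin²(nπx/L) dx = L²/4, ∫x²·sin²(nπx/L) dx = L³·(1/6 − 1/(4n²π²)); higher powers xᵏ the same way, integrating xᵏ·cos(2nπx/L) by parts.
⟨V⟩ = 274.80.

274.8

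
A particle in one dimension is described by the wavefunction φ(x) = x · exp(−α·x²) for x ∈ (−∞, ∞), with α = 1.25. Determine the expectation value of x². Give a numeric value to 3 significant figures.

0.600

⟨x²⟩ = ∫ x²·|φ|² dx / ∫|φ|² dx (integrals over the domain).
Expand each integrand as polynomial × e^(−2αx²) and use ∫x^(2j)·e^(−2αx²) dx = (2j−1)!!/(4α)^j · √(π/(2α)), odd powers → 0; here √(π/(2α)) = 1.1210.
State is unnormalized: ∫|φ|² dx = 0.22420, and ∫φ*·x²·φ dx = 0.13452, so ⟨x²⟩ = 0.13452 / 0.22420.
⟨x²⟩ = 0.60000.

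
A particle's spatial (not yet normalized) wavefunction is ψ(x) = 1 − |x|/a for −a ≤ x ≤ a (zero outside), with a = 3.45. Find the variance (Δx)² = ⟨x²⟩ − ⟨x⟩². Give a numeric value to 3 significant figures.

Compute ⟨x⟩ and ⟨x²⟩ separately, then (Δx)² = ⟨x²⟩ − ⟨x⟩².
ψ is even, so ∫ over [−a, a] = 2∫₀ᵃ with ψ = 1 − x/a there: ∫₀ᵃ (1 − x/a)² dx = a/3, ∫₀ᵃ x²(1 − x/a)² dx = a³/30, ∫₀ᵃ x⁴(1 − x/a)² dx = a⁵/105.
Normalization: ∫|ψ|² dx = 2.3000.
⟨x⟩ = 0.0000 and ⟨x²⟩ = 1.1903.
(Δx)² = 1.1903 − (0.0000)² = 1.1903.

1.19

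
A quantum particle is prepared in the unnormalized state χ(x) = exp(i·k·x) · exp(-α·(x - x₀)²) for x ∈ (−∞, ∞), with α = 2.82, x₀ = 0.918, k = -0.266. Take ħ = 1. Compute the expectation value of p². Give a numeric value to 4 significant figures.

2.891

p² χ = −ħ² d²χ/dx²; ⟨p²⟩ = −ħ² ∫ χ*·χ'' dx / ∫|χ|² dx.
Gaussian moments (u = x − x₀): ∫u^(2j)·e^(−2αu²) du = (2j−1)!!/(4α)^j · √(π/(2α)), odd powers integrate to 0; here √(π/(2α)) = 0.74634. Derivatives: χ′ = (ik − 2αu)·χ, χ″ = ((ik − 2αu)² − 2α)·χ; the odd-in-u pieces drop out.
State is unnormalized: ∫|χ|² dx = 0.74634, and ∫χ*·(−ħ² χ'') dx = 2.1575, so ⟨p²⟩ = 2.1575 / 0.74634.
⟨p²⟩ = 2.8908.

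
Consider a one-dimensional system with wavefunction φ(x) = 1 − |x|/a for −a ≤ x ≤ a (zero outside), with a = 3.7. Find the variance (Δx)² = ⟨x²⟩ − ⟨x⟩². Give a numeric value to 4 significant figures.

Compute ⟨x⟩ and ⟨x²⟩ separately, then (Δx)² = ⟨x²⟩ − ⟨x⟩².
φ is even, so ∫ over [−a, a] = 2∫₀ᵃ with φ = 1 − x/a there: ∫₀ᵃ (1 − x/a)² dx = a/3, ∫₀ᵃ x²(1 − x/a)² dx = a³/30, ∫₀ᵃ x⁴(1 − x/a)² dx = a⁵/105.
Normalization: ∫|φ|² dx = 2.4667.
⟨x⟩ = 0.0000 and ⟨x²⟩ = 1.3690.
(Δx)² = 1.3690 − (0.0000)² = 1.3690.

1.369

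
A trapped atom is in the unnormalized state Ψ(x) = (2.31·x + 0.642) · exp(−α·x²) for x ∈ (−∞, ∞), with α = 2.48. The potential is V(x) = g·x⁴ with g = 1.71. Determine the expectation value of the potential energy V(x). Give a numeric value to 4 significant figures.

0.1702

⟨V⟩ = ∫ V(x)·|Ψ|² dx / ∫|Ψ|² dx.
Expand each integrand as polynomial × e^(−2αx²) and use ∫x^(2j)·e^(−2αx²) dx = (2j−1)!!/(4α)^j · √(π/(2α)), odd powers → 0; here √(π/(2α)) = 0.79586.
State is unnormalized: ∫|Ψ|² dx = 0.75612, and ∫Ψ*·V(x)·Ψ dx = 0.12869, so ⟨V⟩ = 0.12869 / 0.75612.
⟨V⟩ = 0.17019.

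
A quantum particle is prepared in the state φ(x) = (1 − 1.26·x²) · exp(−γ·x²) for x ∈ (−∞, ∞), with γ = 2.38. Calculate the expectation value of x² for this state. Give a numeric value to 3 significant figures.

⟨x²⟩ = ∫ x²·|φ|² dx / ∫|φ|² dx (integrals over the domain).
Expand each integrand as polynomial × e^(−2γx²) and use ∫x^(2j)·e^(−2γx²) dx = (2j−1)!!/(4γ)^j · √(π/(2γ)), odd powers → 0; here √(π/(2γ)) = 0.81240.
State is unnormalized: ∫|φ|² dx = 0.64005, and ∫φ*·x²·φ dx = 0.039992, so ⟨x²⟩ = 0.039992 / 0.64005.
⟨x²⟩ = 0.062483.

0.0625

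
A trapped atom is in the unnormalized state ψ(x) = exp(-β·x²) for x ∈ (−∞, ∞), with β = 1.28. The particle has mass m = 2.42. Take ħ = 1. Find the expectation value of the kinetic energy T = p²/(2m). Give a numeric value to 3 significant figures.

0.264

T = −(ħ²/2m) d²/dx², so ⟨T⟩ = −(ħ²/2m) ∫ ψ*·ψ'' dx / ∫|ψ|² dx; with m = 2.42.
Gaussian moments: ∫x^(2j)·e^(−2βx²) dx = (2j−1)!!/(4β)^j · √(π/(2β)), odd powers integrate to 0; here √(π/(2β)) = 1.1078. Derivatives: d/dx e^(−βx²) = −2βx·e^(−βx²), d²/dx² e^(−βx²) = (4β²x² − 2β)·e^(−βx²).
State is unnormalized: ∫|ψ|² dx = 1.1078, and ∫ψ*·(−ħ²/2m · ψ'') dx = 0.29297, so ⟨T⟩ = 0.29297 / 1.1078.
⟨T⟩ = 0.26446.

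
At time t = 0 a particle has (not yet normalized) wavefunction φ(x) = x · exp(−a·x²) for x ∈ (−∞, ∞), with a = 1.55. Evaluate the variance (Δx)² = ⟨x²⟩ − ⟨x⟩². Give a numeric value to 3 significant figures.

Compute ⟨x⟩ and ⟨x²⟩ separately, then (Δx)² = ⟨x²⟩ − ⟨x⟩².
Expand each integrand as polynomial × e^(−2ax²) and use ∫x^(2j)·e^(−2ax²) dx = (2j−1)!!/(4a)^j · √(π/(2a)), odd powers → 0; here √(π/(2a)) = 1.0067.
Normalization: ∫|φ|² dx = 0.16237.
⟨x⟩ = 0.0000 and ⟨x²⟩ = 0.48387.
(Δx)² = 0.48387 − (0.0000)² = 0.48387.

0.484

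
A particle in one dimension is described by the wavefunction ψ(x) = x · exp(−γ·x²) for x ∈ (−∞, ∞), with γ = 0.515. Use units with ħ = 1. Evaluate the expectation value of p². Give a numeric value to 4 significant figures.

p² ψ = −ħ² d²ψ/dx²; ⟨p²⟩ = −ħ² ∫ ψ*·ψ'' dx / ∫|ψ|² dx.
Expand each integrand as polynomial × e^(−2γx²) and use ∫x^(2j)·e^(−2γx²) dx = (2j−1)!!/(4γ)^j · √(π/(2γ)), odd powers → 0; here √(π/(2γ)) = 1.7465. Differentiate with the product rule, d/dx e^(−γx²) = −2γx·e^(−γx²).
State is unnormalized: ∫|ψ|² dx = 0.84779, and ∫ψ*·(−ħ² ψ'') dx = 1.3098, so ⟨p²⟩ = 1.3098 / 0.84779.
⟨p²⟩ = 1.5450.

1.545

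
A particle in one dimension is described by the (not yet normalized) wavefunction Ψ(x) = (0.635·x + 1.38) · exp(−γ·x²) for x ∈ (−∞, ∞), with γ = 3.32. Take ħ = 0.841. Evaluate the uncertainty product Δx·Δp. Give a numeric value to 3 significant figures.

Δx = √(⟨x²⟩−⟨x⟩²), Δp = √(⟨p²⟩−⟨p⟩²).
Expand each integrand as polynomial × e^(−2γx²) and use ∫x^(2j)·e^(−2γx²) dx = (2j−1)!!/(4γ)^j · √(π/(2γ)), odd powers → 0; here √(π/(2γ)) = 0.68785. Differentiate with the product rule, d/dx e^(−γx²) = −2γx·e^(−γx²).
Normalization: ∫|Ψ|² dx = 1.3308.
⟨x⟩ = 0.068211, ⟨x²⟩ = 0.077665 ⇒ Δx = 0.27021.
⟨p⟩ = 0.0000, ⟨p²⟩ = 2.4219 ⇒ Δp = 1.5562.
Δx·Δp = 0.42051.

0.421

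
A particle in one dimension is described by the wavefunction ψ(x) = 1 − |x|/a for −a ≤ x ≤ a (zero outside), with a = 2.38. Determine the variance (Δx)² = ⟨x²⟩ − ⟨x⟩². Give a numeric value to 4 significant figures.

0.5664

Compute ⟨x⟩ and ⟨x²⟩ separately, then (Δx)² = ⟨x²⟩ − ⟨x⟩².
ψ is even, so ∫ over [−a, a] = 2∫₀ᵃ with ψ = 1 − x/a there: ∫₀ᵃ (1 − x/a)² dx = a/3, ∫₀ᵃ x²(1 − x/a)² dx = a³/30, ∫₀ᵃ x⁴(1 − x/a)² dx = a⁵/105.
Normalization: ∫|ψ|² dx = 1.5867.
⟨x⟩ = 0.0000 and ⟨x²⟩ = 0.56644.
(Δx)² = 0.56644 − (0.0000)² = 0.56644.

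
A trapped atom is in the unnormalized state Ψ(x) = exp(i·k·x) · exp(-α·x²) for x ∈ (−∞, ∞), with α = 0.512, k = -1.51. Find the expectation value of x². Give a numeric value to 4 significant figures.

0.4883

⟨x²⟩ = ∫ x²·|Ψ|² dx / ∫|Ψ|² dx (integrals over the domain).
Gaussian moments: ∫x^(2j)·e^(−2αx²) dx = (2j−1)!!/(4α)^j · √(π/(2α)), odd powers integrate to 0; here √(π/(2α)) = 1.7516.
State is unnormalized: ∫|Ψ|² dx = 1.7516, and ∫Ψ*·x²·Ψ dx = 0.85525, so ⟨x²⟩ = 0.85525 / 1.7516.
⟨x²⟩ = 0.48828.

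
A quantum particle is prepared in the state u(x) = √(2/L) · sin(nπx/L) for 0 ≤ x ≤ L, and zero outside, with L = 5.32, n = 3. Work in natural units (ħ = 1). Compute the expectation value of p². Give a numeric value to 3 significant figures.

3.14

p² u = −ħ² d²u/dx²; ⟨p²⟩ = −ħ² ∫ u*·u'' dx.
d/dx sin(nπx/L) = (nπ/L)·cos(nπx/L) and d²/dx² sin(nπx/L) = −(nπ/L)²·sin(nπx/L); on 0 ≤ x ≤ L, ∫sin²(nπx/L) dx = L/2 and ∫sin(nπx/L)·cos(nπx/L) dx = 0.
⟨p²⟩ = 3.1385.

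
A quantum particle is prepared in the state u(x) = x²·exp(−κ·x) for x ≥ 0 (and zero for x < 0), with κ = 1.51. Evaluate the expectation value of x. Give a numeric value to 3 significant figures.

⟨x⟩ = ∫ x·|u|² dx / ∫|u|² dx (integrals over the domain).
Every integrand reduces to terms xʲ·e^(−2κx) on [0, ∞); use ∫₀^∞ xʲ·e^(−2κx) dx = j!/(2κ)^(j+1).
State is unnormalized: ∫|u|² dx = 0.095538, and ∫u*·x·u dx = 0.15818, so ⟨x⟩ = 0.15818 / 0.095538.
⟨x⟩ = 1.6556.

1.66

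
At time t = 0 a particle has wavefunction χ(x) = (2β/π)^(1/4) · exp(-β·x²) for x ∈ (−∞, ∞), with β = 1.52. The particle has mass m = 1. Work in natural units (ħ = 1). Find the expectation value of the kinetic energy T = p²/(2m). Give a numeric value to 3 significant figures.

T = −(ħ²/2m) d²/dx², so ⟨T⟩ = −(ħ²/2m) ∫ χ*·χ'' dx; with m = 1.
Gaussian moments: ∫x^(2j)·e^(−2βx²) dx = (2j−1)!!/(4β)^j · √(π/(2β)), odd powers integrate to 0; here √(π/(2β)) = 1.0166. Derivatives: d/dx e^(−βx²) = −2βx·e^(−βx²), d²/dx² e^(−βx²) = (4β²x² − 2β)·e^(−βx²).
⟨T⟩ = 0.76000.

0.760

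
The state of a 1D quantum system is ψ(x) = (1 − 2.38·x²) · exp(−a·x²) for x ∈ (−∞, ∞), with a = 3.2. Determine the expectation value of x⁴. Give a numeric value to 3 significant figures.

0.00877

⟨x⁴⟩ = ∫ x⁴·|ψ|² dx / ∫|ψ|² dx (integrals over the domain).
Expand each integrand as polynomial × e^(−2ax²) and use ∫x^(2j)·e^(−2ax²) dx = (2j−1)!!/(4a)^j · √(π/(2a)), odd powers → 0; here √(π/(2a)) = 0.70062.
State is unnormalized: ∫|ψ|² dx = 0.51275, and ∫ψ*·x⁴·ψ dx = 0.0044987, so ⟨x⁴⟩ = 0.0044987 / 0.51275.
⟨x⁴⟩ = 0.0087737.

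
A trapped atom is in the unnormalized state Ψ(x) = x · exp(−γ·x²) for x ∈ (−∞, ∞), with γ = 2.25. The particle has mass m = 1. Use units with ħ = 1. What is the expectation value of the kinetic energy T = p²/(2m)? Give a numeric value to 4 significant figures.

T = −(ħ²/2m) d²/dx², so ⟨T⟩ = −(ħ²/2m) ∫ Ψ*·Ψ'' dx / ∫|Ψ|² dx; with m = 1.
Expand each integrand as polynomial × e^(−2γx²) and use ∫x^(2j)·e^(−2γx²) dx = (2j−1)!!/(4γ)^j · √(π/(2γ)), odd powers → 0; here √(π/(2γ)) = 0.83554. Differentiate with the product rule, d/dx e^(−γx²) = −2γx·e^(−γx²).
State is unnormalized: ∫|Ψ|² dx = 0.092838, and ∫Ψ*·(−ħ²/2m · Ψ'') dx = 0.31333, so ⟨T⟩ = 0.31333 / 0.092838.
⟨T⟩ = 3.3750.

3.375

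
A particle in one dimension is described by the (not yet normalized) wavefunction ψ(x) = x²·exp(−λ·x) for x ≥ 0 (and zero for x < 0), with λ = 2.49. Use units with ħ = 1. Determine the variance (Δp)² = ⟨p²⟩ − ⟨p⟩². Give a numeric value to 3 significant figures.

2.07

Compute ⟨p⟩ and ⟨p²⟩ separately; (Δp)² = ⟨p²⟩ − ⟨p⟩².
Differentiate x²·exp(−λ·x) with the product rule; every integrand then reduces to terms xʲ·e^(−2λx) on [0, ∞), with ∫₀^∞ xʲ·e^(−2λx) dx = j!/(2λ)^(j+1).
Normalization: ∫|ψ|² dx = 0.0078355.
⟨p⟩ = 0.0000 and ⟨p²⟩ = 2.0667.
(Δp)² = 2.0667 − (0.0000)² = 2.0667.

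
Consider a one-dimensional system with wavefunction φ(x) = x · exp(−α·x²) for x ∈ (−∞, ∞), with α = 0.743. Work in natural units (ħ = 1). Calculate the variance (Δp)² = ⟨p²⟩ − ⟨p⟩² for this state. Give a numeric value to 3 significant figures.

2.23

Compute ⟨p⟩ and ⟨p²⟩ separately; (Δp)² = ⟨p²⟩ − ⟨p⟩².
Expand each integrand as polynomial × e^(−2αx²) and use ∫x^(2j)·e^(−2αx²) dx = (2j−1)!!/(4α)^j · √(π/(2α)), odd powers → 0; here √(π/(2α)) = 1.4540. Differentiate with the product rule, d/dx e^(−αx²) = −2αx·e^(−αx²).
Normalization: ∫|φ|² dx = 0.48923.
⟨p⟩ = 0.0000 and ⟨p²⟩ = 2.2290.
(Δp)² = 2.2290 − (0.0000)² = 2.2290.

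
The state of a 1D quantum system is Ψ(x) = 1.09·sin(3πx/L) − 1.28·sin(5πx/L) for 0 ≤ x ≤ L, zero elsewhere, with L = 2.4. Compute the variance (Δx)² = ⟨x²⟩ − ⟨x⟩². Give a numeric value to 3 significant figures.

0.190

Compute ⟨x⟩ and ⟨x²⟩ separately, then (Δx)² = ⟨x²⟩ − ⟨x⟩².
On 0 ≤ x ≤ L (j ≠ l): ∫sin²(jπx/L) dx = L/2, ∫sin(jπx/L)·sin(lπx/L) dx = 0; diagonal moments ∫x·sin²(jπx/L) dx = L²/4, ∫x²·sin²(jπx/L) dx = L³·(1/6 − 1/(4j²π²)); cross terms ∫x·sin(jπx/L)·sin(lπx/L) dx = 0 for j + l even and −4jlL²/(π²(j² − l²)²) for j + l odd, ∫x²·sin(jπx/L)·sin(lπx/L) dx = (−1)^(j+l)·4jlL³/(π²(j² − l²)²); higher powers the same way via product-to-sum and parts.
Normalization: ∫|Ψ|² dx = 3.3918.
⟨x⟩ = 1.2000 and ⟨x²⟩ = 1.6295.
(Δx)² = 1.6295 − (1.2000)² = 0.18953.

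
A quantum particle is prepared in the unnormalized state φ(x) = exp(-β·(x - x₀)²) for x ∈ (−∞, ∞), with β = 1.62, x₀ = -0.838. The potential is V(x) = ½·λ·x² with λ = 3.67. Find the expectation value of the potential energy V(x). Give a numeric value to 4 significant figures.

⟨V⟩ = ∫ V(x)·|φ|² dx / ∫|φ|² dx.
Gaussian moments (u = x − x₀): ∫u^(2j)·e^(−2βu²) du = (2j−1)!!/(4β)^j · √(π/(2β)), odd powers integrate to 0; here √(π/(2β)) = 0.98470.
State is unnormalized: ∫|φ|² dx = 0.98470, and ∫φ*·V(x)·φ dx = 1.5477, so ⟨V⟩ = 1.5477 / 0.98470.
⟨V⟩ = 1.5718.

1.572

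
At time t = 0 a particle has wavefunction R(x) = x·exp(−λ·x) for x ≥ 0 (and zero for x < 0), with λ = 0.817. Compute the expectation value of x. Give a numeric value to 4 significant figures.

⟨x⟩ = ∫ x·|R|² dx / ∫|R|² dx (integrals over the domain).
Every integrand reduces to terms xʲ·e^(−2λx) on [0, ∞); use ∫₀^∞ xʲ·e^(−2λx) dx = j!/(2λ)^(j+1).
State is unnormalized: ∫|R|² dx = 0.45843, and ∫R*·x·R dx = 0.84167, so ⟨x⟩ = 0.84167 / 0.45843.
⟨x⟩ = 1.8360.

1.836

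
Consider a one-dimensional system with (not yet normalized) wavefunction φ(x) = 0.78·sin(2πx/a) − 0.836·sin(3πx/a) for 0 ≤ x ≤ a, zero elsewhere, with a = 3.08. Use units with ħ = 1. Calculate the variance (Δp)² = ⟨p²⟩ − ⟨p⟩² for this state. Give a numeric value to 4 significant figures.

6.943

Compute ⟨p⟩ and ⟨p²⟩ separately; (Δp)² = ⟨p²⟩ − ⟨p⟩².
d²/dx² sin(jπx/a) = −(jπ/a)²·sin(jπx/a); on 0 ≤ x ≤ a, ∫sin²(jπx/a) dx = a/2 and ∫sin(jπx/a)·sin(lπx/a) dx = 0 for j ≠ l, so only diagonal terms survive in ∫|φ|² and ∫φ·φ″; ∫φ·φ′ dx = [φ²/2] between the walls = 0.
Normalization: ∫|φ|² dx = 2.0132.
⟨p⟩ = 0.0000 and ⟨p²⟩ = 6.9426.
(Δp)² = 6.9426 − (0.0000)² = 6.9426.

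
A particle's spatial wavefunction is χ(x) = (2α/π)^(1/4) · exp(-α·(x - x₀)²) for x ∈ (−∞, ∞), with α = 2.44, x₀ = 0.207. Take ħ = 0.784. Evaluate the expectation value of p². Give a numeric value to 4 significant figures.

1.500

p² χ = −ħ² d²χ/dx²; ⟨p²⟩ = −ħ² ∫ χ*·χ'' dx.
Gaussian moments (u = x − x₀): ∫u^(2j)·e^(−2αu²) du = (2j−1)!!/(4α)^j · √(π/(2α)), odd powers integrate to 0; here √(π/(2α)) = 0.80235. Derivatives: d/dx e^(−αu²) = −2αu·e^(−αu²), d²/dx² e^(−αu²) = (4α²u² − 2α)·e^(−αu²).
⟨p²⟩ = 1.4998.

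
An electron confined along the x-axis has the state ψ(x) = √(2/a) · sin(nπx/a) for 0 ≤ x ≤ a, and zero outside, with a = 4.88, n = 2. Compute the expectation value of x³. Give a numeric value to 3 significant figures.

⟨x³⟩ = ∫ x³·|ψ|² dx (integrals over the domain).
With sin²θ = (1 − cos2θ)/2 on 0 ≤ x ≤ a: ∫sin²(nπx/a) dx = a/2, ∫x·sin²(nπx/a) dx = a²/4, ∫x²·sin²(nπx/a) dx = a³·(1/6 − 1/(4n²π²)); higher powers xᵏ the same way, integrating xᵏ·cos(2nπx/a) by parts.
⟨x³⟩ = 26.846.

26.8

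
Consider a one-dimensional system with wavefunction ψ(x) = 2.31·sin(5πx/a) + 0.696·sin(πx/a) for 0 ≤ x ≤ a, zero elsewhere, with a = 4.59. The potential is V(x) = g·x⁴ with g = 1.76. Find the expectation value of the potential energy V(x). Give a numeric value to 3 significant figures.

154.

⟨V⟩ = ∫ V(x)·|ψ|² dx / ∫|ψ|² dx.
On 0 ≤ x ≤ a (j ≠ l): ∫sin²(jπx/a) dx = a/2, ∫sin(jπx/a)·sin(lπx/a) dx = 0; diagonal moments ∫x·sin²(jπx/a) dx = a²/4, ∫x²·sin²(jπx/a) dx = a³·(1/6 − 1/(4j²π²)); cross terms ∫x·sin(jπx/a)·sin(lπx/a) dx = 0 for j + l even and −4jla²/(π²(j² − l²)²) for j + l odd, ∫x²·sin(jπx/a)·sin(lπx/a) dx = (−1)^(j+l)·4jla³/(π²(j² − l²)²); higher powers the same way via product-to-sum and parts.
State is unnormalized: ∫|ψ|² dx = 13.358, and ∫ψ*·V(x)·ψ dx = 2050.6, so ⟨V⟩ = 2050.6 / 13.358.
⟨V⟩ = 153.51.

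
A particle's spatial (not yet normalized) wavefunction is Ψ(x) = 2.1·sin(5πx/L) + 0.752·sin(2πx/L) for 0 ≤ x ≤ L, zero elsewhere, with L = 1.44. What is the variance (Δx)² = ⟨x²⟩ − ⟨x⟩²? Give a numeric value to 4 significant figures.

Compute ⟨x⟩ and ⟨x²⟩ separately, then (Δx)² = ⟨x²⟩ − ⟨x⟩².
On 0 ≤ x ≤ L (j ≠ l): ∫sin²(jπx/L) dx = L/2, ∫sin(jπx/L)·sin(lπx/L) dx = 0; diagonal moments ∫x·sin²(jπx/L) dx = L²/4, ∫x²·sin²(jπx/L) dx = L³·(1/6 − 1/(4j²π²)); cross terms ∫x·sin(jπx/L)·sin(lπx/L) dx = 0 for j + l even and −4jlL²/(π²(j² − l²)²) for j + l odd, ∫x²·sin(jπx/L)·sin(lπx/L) dx = (−1)^(j+l)·4jlL³/(π²(j² − l²)²); higher powers the same way via product-to-sum and parts.
Normalization: ∫|Ψ|² dx = 3.5824.
⟨x⟩ = 0.70320 and ⟨x²⟩ = 0.66030.
(Δx)² = 0.66030 − (0.70320)² = 0.16581.

0.1658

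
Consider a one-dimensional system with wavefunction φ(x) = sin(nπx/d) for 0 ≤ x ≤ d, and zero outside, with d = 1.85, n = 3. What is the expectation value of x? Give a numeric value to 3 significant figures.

0.925

⟨x⟩ = ∫ x·|φ|² dx / ∫|φ|² dx (integrals over the domain).
With sin²θ = (1 − cos2θ)/2 on 0 ≤ x ≤ d: ∫sin²(nπx/d) dx = d/2, ∫x·sin²(nπx/d) dx = d²/4, ∫x²·sin²(nπx/d) dx = d³·(1/6 − 1/(4n²π²)); higher powers xᵏ the same way, integrating xᵏ·cos(2nπx/d) by parts.
State is unnormalized: ∫|φ|² dx = 0.92500, and ∫φ*·x·φ dx = 0.85563, so ⟨x⟩ = 0.85563 / 0.92500.
⟨x⟩ = 0.92500.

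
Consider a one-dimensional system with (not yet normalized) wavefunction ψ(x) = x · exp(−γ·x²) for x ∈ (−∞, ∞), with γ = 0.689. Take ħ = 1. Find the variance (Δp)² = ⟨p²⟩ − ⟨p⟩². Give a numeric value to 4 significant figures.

Compute ⟨p⟩ and ⟨p²⟩ separately; (Δp)² = ⟨p²⟩ − ⟨p⟩².
Expand each integrand as polynomial × e^(−2γx²) and use ∫x^(2j)·e^(−2γx²) dx = (2j−1)!!/(4γ)^j · √(π/(2γ)), odd powers → 0; here √(π/(2γ)) = 1.5099. Differentiate with the product rule, d/dx e^(−γx²) = −2γx·e^(−γx²).
Normalization: ∫|ψ|² dx = 0.54786.
⟨p⟩ = 0.0000 and ⟨p²⟩ = 2.0670.
(Δp)² = 2.0670 − (0.0000)² = 2.0670.

2.067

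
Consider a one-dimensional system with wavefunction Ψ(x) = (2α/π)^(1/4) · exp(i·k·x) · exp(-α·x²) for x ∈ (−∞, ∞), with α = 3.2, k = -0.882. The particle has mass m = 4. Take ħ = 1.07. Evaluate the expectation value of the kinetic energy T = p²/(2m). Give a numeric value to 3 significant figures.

T = −(ħ²/2m) d²/dx², so ⟨T⟩ = −(ħ²/2m) ∫ Ψ*·Ψ'' dx; with m = 4.
Gaussian moments: ∫x^(2j)·e^(−2αx²) dx = (2j−1)!!/(4α)^j · √(π/(2α)), odd powers integrate to 0; here √(π/(2α)) = 0.70062. Derivatives: Ψ′ = (ik − 2αx)·Ψ, Ψ″ = ((ik − 2αx)² − 2α)·Ψ; the odd-in-x pieces drop out.
⟨T⟩ = 0.56929.

0.569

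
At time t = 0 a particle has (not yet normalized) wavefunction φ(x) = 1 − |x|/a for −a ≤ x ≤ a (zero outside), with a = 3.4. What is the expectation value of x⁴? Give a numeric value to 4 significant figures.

3.818

⟨x⁴⟩ = ∫ x⁴·|φ|² dx / ∫|φ|² dx (integrals over the domain).
φ is even, so ∫ over [−a, a] = 2∫₀ᵃ with φ = 1 − x/a there: ∫₀ᵃ (1 − x/a)² dx = a/3, ∫₀ᵃ x²(1 − x/a)² dx = a³/30, ∫₀ᵃ x⁴(1 − x/a)² dx = a⁵/105.
State is unnormalized: ∫|φ|² dx = 2.2667, and ∫φ*·x⁴·φ dx = 8.6544, so ⟨x⁴⟩ = 8.6544 / 2.2667.
⟨x⁴⟩ = 3.8181.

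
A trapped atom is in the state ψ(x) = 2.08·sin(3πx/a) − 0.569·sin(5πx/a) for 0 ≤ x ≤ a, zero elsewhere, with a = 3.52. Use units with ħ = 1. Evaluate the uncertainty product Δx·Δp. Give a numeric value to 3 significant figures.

Δx = √(⟨x²⟩−⟨x⟩²), Δp = √(⟨p²⟩−⟨p⟩²).
On 0 ≤ x ≤ a (j ≠ l): ∫sin²(jπx/a) dx = a/2, ∫sin(jπx/a)·sin(lπx/a) dx = 0; diagonal moments ∫x·sin²(jπx/a) dx = a²/4, ∫x²·sin²(jπx/a) dx = a³·(1/6 − 1/(4j²π²)); cross terms ∫x·sin(jπx/a)·sin(lπx/a) dx = 0 for j + l even and −4jla²/(π²(j² − l²)²) for j + l odd, ∫x²·sin(jπx/a)·sin(lπx/a) dx = (−1)^(j+l)·4jla³/(π²(j² − l²)²); higher powers the same way via product-to-sum and parts. d²/dx² sin(jπx/a) = −(jπ/a)²·sin(jπx/a); on 0 ≤ x ≤ a, ∫sin²(jπx/a) dx = a/2 and ∫sin(jπx/a)·sin(lπx/a) dx = 0 for j ≠ l, so only diagonal terms survive in ∫|ψ|² and ∫ψ·ψ″; ∫ψ·ψ′ dx = [ψ²/2] between the walls = 0.
Normalization: ∫|ψ|² dx = 8.1843.
⟨x⟩ = 1.7600, ⟨x²⟩ = 3.7639 ⇒ Δx = 0.81630.
⟨p⟩ = 0.0000, ⟨p²⟩ = 8.0563 ⇒ Δp = 2.8384.
Δx·Δp = 2.3170.

2.32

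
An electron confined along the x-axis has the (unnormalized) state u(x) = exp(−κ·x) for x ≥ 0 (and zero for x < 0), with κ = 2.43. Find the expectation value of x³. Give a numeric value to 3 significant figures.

0.0523

⟨x³⟩ = ∫ x³·|u|² dx / ∫|u|² dx (integrals over the domain).
Every integrand reduces to terms xʲ·e^(−2κx) on [0, ∞); use ∫₀^∞ xʲ·e^(−2κx) dx = j!/(2κ)^(j+1).
State is unnormalized: ∫|u|² dx = 0.20576, and ∫u*·x³·u dx = 0.010755, so ⟨x³⟩ = 0.010755 / 0.20576.
⟨x³⟩ = 0.052269.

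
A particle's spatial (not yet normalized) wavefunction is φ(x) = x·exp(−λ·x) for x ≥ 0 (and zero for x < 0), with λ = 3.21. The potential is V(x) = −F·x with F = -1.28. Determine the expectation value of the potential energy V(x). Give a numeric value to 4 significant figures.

⟨V⟩ = ∫ V(x)·|φ|² dx / ∫|φ|² dx.
Every integrand reduces to terms xʲ·e^(−2λx) on [0, ∞); use ∫₀^∞ xʲ·e^(−2λx) dx = j!/(2λ)^(j+1).
State is unnormalized: ∫|φ|² dx = 0.0075583, and ∫φ*·V(x)·φ dx = 0.0045209, so ⟨V⟩ = 0.0045209 / 0.0075583.
⟨V⟩ = 0.59813.

0.5981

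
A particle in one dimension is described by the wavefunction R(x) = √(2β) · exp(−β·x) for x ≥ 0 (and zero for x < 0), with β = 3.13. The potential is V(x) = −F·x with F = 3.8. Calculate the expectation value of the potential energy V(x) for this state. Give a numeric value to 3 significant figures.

⟨V⟩ = ∫ V(x)·|R|² dx.
Every integrand reduces to terms xʲ·e^(−2βx) on [0, ∞); use ∫₀^∞ xʲ·e^(−2βx) dx = j!/(2β)^(j+1).
⟨V⟩ = -0.60703.

-0.607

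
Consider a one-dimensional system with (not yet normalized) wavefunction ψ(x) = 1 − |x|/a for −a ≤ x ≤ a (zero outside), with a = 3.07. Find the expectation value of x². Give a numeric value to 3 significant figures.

⟨x²⟩ = ∫ x²·|ψ|² dx / ∫|ψ|² dx (integrals over the domain).
ψ is even, so ∫ over [−a, a] = 2∫₀ᵃ with ψ = 1 − x/a there: ∫₀ᵃ (1 − x/a)² dx = a/3, ∫₀ᵃ x²(1 − x/a)² dx = a³/30, ∫₀ᵃ x⁴(1 − x/a)² dx = a⁵/105.
State is unnormalized: ∫|ψ|² dx = 2.0467, and ∫ψ*·x²·ψ dx = 1.9290, so ⟨x²⟩ = 1.9290 / 2.0467.
⟨x²⟩ = 0.94249.

0.942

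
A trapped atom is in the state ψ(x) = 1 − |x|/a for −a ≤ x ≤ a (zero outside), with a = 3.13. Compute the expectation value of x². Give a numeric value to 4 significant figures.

⟨x²⟩ = ∫ x²·|ψ|² dx / ∫|ψ|² dx (integrals over the domain).
ψ is even, so ∫ over [−a, a] = 2∫₀ᵃ with ψ = 1 − x/a there: ∫₀ᵃ (1 − x/a)² dx = a/3, ∫₀ᵃ x²(1 − x/a)² dx = a³/30, ∫₀ᵃ x⁴(1 − x/a)² dx = a⁵/105.
State is unnormalized: ∫|ψ|² dx = 2.0867, and ∫ψ*·x²·ψ dx = 2.0443, so ⟨x²⟩ = 2.0443 / 2.0867.
⟨x²⟩ = 0.97969.

0.9797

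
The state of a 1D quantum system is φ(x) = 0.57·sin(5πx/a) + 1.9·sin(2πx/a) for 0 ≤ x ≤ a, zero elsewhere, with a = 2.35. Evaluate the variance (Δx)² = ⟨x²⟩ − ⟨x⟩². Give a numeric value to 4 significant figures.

Compute ⟨x⟩ and ⟨x²⟩ separately, then (Δx)² = ⟨x²⟩ − ⟨x⟩².
On 0 ≤ x ≤ a (j ≠ l): ∫sin²(jπx/a) dx = a/2, ∫sin(jπx/a)·sin(lπx/a) dx = 0; diagonal moments ∫x·sin²(jπx/a) dx = a²/4, ∫x²·sin²(jπx/a) dx = a³·(1/6 − 1/(4j²π²)); cross terms ∫x·sin(jπx/a)·sin(lπx/a) dx = 0 for j + l even and −4jla²/(π²(j² − l²)²) for j + l odd, ∫x²·sin(jπx/a)·sin(lπx/a) dx = (−1)^(j+l)·4jla³/(π²(j² − l²)²); higher powers the same way via product-to-sum and parts.
Normalization: ∫|φ|² dx = 4.6235.
⟨x⟩ = 1.1512 and ⟨x²⟩ = 1.7199.
(Δx)² = 1.7199 − (1.1512)² = 0.39455.

0.3946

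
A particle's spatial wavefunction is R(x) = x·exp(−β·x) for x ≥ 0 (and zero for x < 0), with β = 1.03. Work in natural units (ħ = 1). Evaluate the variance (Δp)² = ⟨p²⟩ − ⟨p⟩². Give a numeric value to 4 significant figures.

Compute ⟨p⟩ and ⟨p²⟩ separately; (Δp)² = ⟨p²⟩ − ⟨p⟩².
Differentiate x·exp(−β·x) with the product rule; every integrand then reduces to terms xʲ·e^(−2βx) on [0, ∞), with ∫₀^∞ xʲ·e^(−2βx) dx = j!/(2β)^(j+1).
Normalization: ∫|R|² dx = 0.22879.
⟨p⟩ = 0.0000 and ⟨p²⟩ = 1.0609.
(Δp)² = 1.0609 − (0.0000)² = 1.0609.

1.061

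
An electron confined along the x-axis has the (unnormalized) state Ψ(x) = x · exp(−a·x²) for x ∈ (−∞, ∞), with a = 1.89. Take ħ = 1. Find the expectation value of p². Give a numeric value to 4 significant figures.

5.670

p² Ψ = −ħ² d²Ψ/dx²; ⟨p²⟩ = −ħ² ∫ Ψ*·Ψ'' dx / ∫|Ψ|² dx.
Expand each integrand as polynomial × e^(−2ax²) and use ∫x^(2j)·e^(−2ax²) dx = (2j−1)!!/(4a)^j · √(π/(2a)), odd powers → 0; here √(π/(2a)) = 0.91165. Differentiate with the product rule, d/dx e^(−ax²) = −2ax·e^(−ax²).
State is unnormalized: ∫|Ψ|² dx = 0.12059, and ∫Ψ*·(−ħ² Ψ'') dx = 0.68374, so ⟨p²⟩ = 0.68374 / 0.12059.
⟨p²⟩ = 5.6700.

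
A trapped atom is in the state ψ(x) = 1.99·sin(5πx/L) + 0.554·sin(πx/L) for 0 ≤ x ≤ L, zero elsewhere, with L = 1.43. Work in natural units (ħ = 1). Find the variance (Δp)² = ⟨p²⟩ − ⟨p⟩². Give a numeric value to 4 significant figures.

112.3

Compute ⟨p⟩ and ⟨p²⟩ separately; (Δp)² = ⟨p²⟩ − ⟨p⟩².
d²/dx² sin(jπx/L) = −(jπ/L)²·sin(jπx/L); on 0 ≤ x ≤ L, ∫sin²(jπx/L) dx = L/2 and ∫sin(jπx/L)·sin(lπx/L) dx = 0 for j ≠ l, so only diagonal terms survive in ∫|ψ|² and ∫ψ·ψ″; ∫ψ·ψ′ dx = [ψ²/2] between the walls = 0.
Normalization: ∫|ψ|² dx = 3.0509.
⟨p⟩ = 0.0000 and ⟨p²⟩ = 112.33.
(Δp)² = 112.33 − (0.0000)² = 112.33.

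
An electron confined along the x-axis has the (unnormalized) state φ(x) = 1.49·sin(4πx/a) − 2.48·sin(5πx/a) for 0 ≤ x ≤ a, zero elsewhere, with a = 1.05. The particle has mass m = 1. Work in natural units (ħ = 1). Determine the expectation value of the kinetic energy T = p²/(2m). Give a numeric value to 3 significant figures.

T = −(ħ²/2m) d²/dx², so ⟨T⟩ = −(ħ²/2m) ∫ φ*·φ'' dx / ∫|φ|² dx; with m = 1.
d²/dx² sin(jπx/a) = −(jπ/a)²·sin(jπx/a); on 0 ≤ x ≤ a, ∫sin²(jπx/a) dx = a/2 and ∫sin(jπx/a)·sin(lπx/a) dx = 0 for j ≠ l, so only diagonal terms survive in ∫|φ|² and ∫φ·φ″; ∫φ·φ′ dx = [φ²/2] between the walls = 0.
State is unnormalized: ∫|φ|² dx = 4.3945, and ∫φ*·(−ħ²/2m · φ'') dx = 444.79, so ⟨T⟩ = 444.79 / 4.3945.
⟨T⟩ = 101.22.

101.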